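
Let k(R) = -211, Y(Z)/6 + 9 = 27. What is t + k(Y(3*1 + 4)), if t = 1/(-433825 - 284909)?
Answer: -151652875/718734 ≈ -211.00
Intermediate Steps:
Y(Z) = 108 (Y(Z) = -54 + 6*27 = -54 + 162 = 108)
t = -1/718734 (t = 1/(-718734) = -1/718734 ≈ -1.3913e-6)
t + k(Y(3*1 + 4)) = -1/718734 - 211 = -151652875/718734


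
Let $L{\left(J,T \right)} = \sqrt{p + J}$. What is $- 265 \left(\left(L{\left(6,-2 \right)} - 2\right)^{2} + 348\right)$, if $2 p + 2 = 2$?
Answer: $-94870 + 1060 \sqrt{6} \approx -92274.0$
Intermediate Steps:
$p = 0$ ($p = -1 + \frac{1}{2} \cdot 2 = -1 + 1 = 0$)
$L{\left(J,T \right)} = \sqrt{J}$ ($L{\left(J,T \right)} = \sqrt{0 + J} = \sqrt{J}$)
$- 265 \left(\left(L{\left(6,-2 \right)} - 2\right)^{2} + 348\right) = - 265 \left(\left(\sqrt{6} - 2\right)^{2} + 348\right) = - 265 \left(\left(-2 + \sqrt{6}\right)^{2} + 348\right) = - 265 \left(348 + \left(-2 + \sqrt{6}\right)^{2}\right) = -92220 - 265 \left(-2 + \sqrt{6}\right)^{2}$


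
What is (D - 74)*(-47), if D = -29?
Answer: 4841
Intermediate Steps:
(D - 74)*(-47) = (-29 - 74)*(-47) = -103*(-47) = 4841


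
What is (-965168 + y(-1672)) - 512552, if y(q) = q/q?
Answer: -1477719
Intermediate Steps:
y(q) = 1
(-965168 + y(-1672)) - 512552 = (-965168 + 1) - 512552 = -965167 - 512552 = -1477719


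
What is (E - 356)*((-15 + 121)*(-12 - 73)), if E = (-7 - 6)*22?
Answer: 5784420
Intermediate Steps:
E = -286 (E = -13*22 = -286)
(E - 356)*((-15 + 121)*(-12 - 73)) = (-286 - 356)*((-15 + 121)*(-12 - 73)) = -68052*(-85) = -642*(-9010) = 5784420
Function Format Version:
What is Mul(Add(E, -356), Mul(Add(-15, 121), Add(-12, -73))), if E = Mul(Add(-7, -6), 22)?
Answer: 5784420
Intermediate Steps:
E = -286 (E = Mul(-13, 22) = -286)
Mul(Add(E, -356), Mul(Add(-15, 121), Add(-12, -73))) = Mul(Add(-286, -356), Mul(Add(-15, 121), Add(-12, -73))) = Mul(-642, Mul(106, -85)) = Mul(-642, -9010) = 5784420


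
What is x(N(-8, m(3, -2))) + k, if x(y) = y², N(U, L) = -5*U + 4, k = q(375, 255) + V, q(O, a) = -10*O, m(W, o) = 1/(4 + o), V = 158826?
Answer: 157012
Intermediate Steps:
k = 155076 (k = -10*375 + 158826 = -3750 + 158826 = 155076)
N(U, L) = 4 - 5*U
x(N(-8, m(3, -2))) + k = (4 - 5*(-8))² + 155076 = (4 + 40)² + 155076 = 44² + 155076 = 1936 + 155076 = 157012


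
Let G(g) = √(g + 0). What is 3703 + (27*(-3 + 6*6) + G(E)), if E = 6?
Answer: 4594 + √6 ≈ 4596.5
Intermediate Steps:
G(g) = √g
3703 + (27*(-3 + 6*6) + G(E)) = 3703 + (27*(-3 + 6*6) + √6) = 3703 + (27*(-3 + 36) + √6) = 3703 + (27*33 + √6) = 3703 + (891 + √6) = 4594 + √6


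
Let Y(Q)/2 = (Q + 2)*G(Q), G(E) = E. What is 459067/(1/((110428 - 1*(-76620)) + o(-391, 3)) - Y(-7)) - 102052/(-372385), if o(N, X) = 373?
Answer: -32038218257493307/4885493463565 ≈ -6557.8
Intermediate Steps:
Y(Q) = 2*Q*(2 + Q) (Y(Q) = 2*((Q + 2)*Q) = 2*((2 + Q)*Q) = 2*(Q*(2 + Q)) = 2*Q*(2 + Q))
459067/(1/((110428 - 1*(-76620)) + o(-391, 3)) - Y(-7)) - 102052/(-372385) = 459067/(1/((110428 - 1*(-76620)) + 373) - 2*(-7)*(2 - 7)) - 102052/(-372385) = 459067/(1/((110428 + 76620) + 373) - 2*(-7)*(-5)) - 102052*(-1/372385) = 459067/(1/(187048 + 373) - 1*70) + 102052/372385 = 459067/(1/187421 - 70) + 102052/372385 = 459067/(-13119469/187421) + 102052/372385 = 459067*(-187421/13119469) + 102052/372385 = -86038796207/13119469 + 102052/372385 = -32038218257493307/4885493463565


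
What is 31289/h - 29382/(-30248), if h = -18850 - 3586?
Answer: -17950945/42415258 ≈ -0.42322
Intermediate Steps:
h = -22436
31289/h - 29382/(-30248) = 31289/(-22436) - 29382/(-30248) = 31289*(-1/22436) - 29382*(-1/30248) = -31289/22436 + 14691/15124 = -17950945/42415258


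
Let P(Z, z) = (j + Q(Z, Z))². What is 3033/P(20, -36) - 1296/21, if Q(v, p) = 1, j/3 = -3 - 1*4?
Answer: -151569/2800 ≈ -54.132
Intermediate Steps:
j = -21 (j = 3*(-3 - 1*4) = 3*(-3 - 4) = 3*(-7) = -21)
P(Z, z) = 400 (P(Z, z) = (-21 + 1)² = (-20)² = 400)
3033/P(20, -36) - 1296/21 = 3033/400 - 1296/21 = 3033*(1/400) - 1296*1/21 = 3033/400 - 432/7 = -151569/2800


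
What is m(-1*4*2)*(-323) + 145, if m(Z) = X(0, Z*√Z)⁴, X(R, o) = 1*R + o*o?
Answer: -22196390985583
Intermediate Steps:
X(R, o) = R + o²
m(Z) = Z¹² (m(Z) = (0 + (Z*√Z)²)⁴ = (0 + (Z^(3/2))²)⁴ = (0 + Z³)⁴ = (Z³)⁴ = Z¹²)
m(-1*4*2)*(-323) + 145 = (-1*4*2)¹²*(-323) + 145 = (-4*2)¹²*(-323) + 145 = (-8)¹²*(-323) + 145 = 68719476736*(-323) + 145 = -22196390985728 + 145 = -22196390985583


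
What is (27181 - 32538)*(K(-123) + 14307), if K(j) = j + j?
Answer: -75324777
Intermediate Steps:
K(j) = 2*j
(27181 - 32538)*(K(-123) + 14307) = (27181 - 32538)*(2*(-123) + 14307) = -5357*(-246 + 14307) = -5357*14061 = -75324777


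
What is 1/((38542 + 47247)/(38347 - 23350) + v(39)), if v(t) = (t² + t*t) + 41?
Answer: 14997/46321540 ≈ 0.00032376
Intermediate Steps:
v(t) = 41 + 2*t² (v(t) = (t² + t²) + 41 = 2*t² + 41 = 41 + 2*t²)
1/((38542 + 47247)/(38347 - 23350) + v(39)) = 1/((38542 + 47247)/(38347 - 23350) + (41 + 2*39²)) = 1/(85789/14997 + (41 + 2*1521)) = 1/(85789*(1/14997) + (41 + 3042)) = 1/(85789/14997 + 3083) = 1/(46321540/14997) = 14997/46321540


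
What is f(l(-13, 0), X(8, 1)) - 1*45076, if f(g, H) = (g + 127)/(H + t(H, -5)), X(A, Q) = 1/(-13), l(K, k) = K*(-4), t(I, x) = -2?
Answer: -1219379/27 ≈ -45162.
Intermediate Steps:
l(K, k) = -4*K
X(A, Q) = -1/13
f(g, H) = (127 + g)/(-2 + H) (f(g, H) = (g + 127)/(H - 2) = (127 + g)/(-2 + H))
f(l(-13, 0), X(8, 1)) - 1*45076 = (127 - 4*(-13))/(-2 - 1/13) - 1*45076 = (127 + 52)/(-27/13) - 45076 = -13/27*179 - 45076 = -2327/27 - 45076 = -1219379/27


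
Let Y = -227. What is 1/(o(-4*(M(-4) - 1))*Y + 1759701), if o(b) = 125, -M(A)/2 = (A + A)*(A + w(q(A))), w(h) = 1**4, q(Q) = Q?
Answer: 1/1731326 ≈ 5.7759e-7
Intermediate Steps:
w(h) = 1
M(A) = -4*A*(1 + A) (M(A) = -2*(A + A)*(A + 1) = -2*2*A*(1 + A) = -4*A*(1 + A))
1/(o(-4*(M(-4) - 1))*Y + 1759701) = 1/(125*(-227) + 1759701) = 1/(-28375 + 1759701) = 1/1731326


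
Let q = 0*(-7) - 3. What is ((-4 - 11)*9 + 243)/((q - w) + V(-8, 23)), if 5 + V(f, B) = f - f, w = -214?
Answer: 54/103 ≈ 0.52427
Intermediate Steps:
V(f, B) = -5 (V(f, B) = -5 + (f - f) = -5 + 0 = -5)
q = -3 (q = 0 - 3 = -3)
((-4 - 11)*9 + 243)/((q - w) + V(-8, 23)) = ((-4 - 11)*9 + 243)/((-3 - 1*(-214)) - 5) = (-15*9 + 243)/((-3 + 214) - 5) = (-135 + 243)/(211 - 5) = 108/206 = 108*(1/206) = 54/103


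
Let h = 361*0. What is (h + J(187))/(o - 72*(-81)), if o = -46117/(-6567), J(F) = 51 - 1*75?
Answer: -157608/38344861 ≈ -0.0041103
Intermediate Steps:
J(F) = -24 (J(F) = 51 - 75 = -24)
h = 0
o = 46117/6567 (o = -46117*(-1/6567) = 46117/6567 ≈ 7.0225)
(h + J(187))/(o - 72*(-81)) = (0 - 24)/(46117/6567 - 72*(-81)) = -24/(46117/6567 + 5832) = -24/38344861/6567 = -24*6567/38344861 = -157608/38344861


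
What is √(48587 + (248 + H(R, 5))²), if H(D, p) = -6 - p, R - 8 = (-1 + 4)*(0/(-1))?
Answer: 2*√26189 ≈ 323.66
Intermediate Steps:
R = 8 (R = 8 + (-1 + 4)*(0/(-1)) = 8 + 3*(0*(-1)) = 8 + 3*0 = 8 + 0 = 8)
√(48587 + (248 + H(R, 5))²) = √(48587 + (248 + (-6 - 1*5))²) = √(48587 + (248 + (-6 - 5))²) = √(48587 + (248 - 11)²) = √(48587 + 237²) = √(48587 + 56169) = √104756 = 2*√26189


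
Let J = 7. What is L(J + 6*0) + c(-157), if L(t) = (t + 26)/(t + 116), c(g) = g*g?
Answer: 1010620/41 ≈ 24649.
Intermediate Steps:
c(g) = g**2
L(t) = (26 + t)/(116 + t)
L(J + 6*0) + c(-157) = (26 + (7 + 6*0))/(116 + (7 + 6*0)) + (-157)**2 = (26 + (7 + 0))/(116 + (7 + 0)) + 24649 = (26 + 7)/(116 + 7) + 24649 = 33/123 + 24649 = (1/123)*33 + 24649 = 11/41 + 24649 = 1010620/41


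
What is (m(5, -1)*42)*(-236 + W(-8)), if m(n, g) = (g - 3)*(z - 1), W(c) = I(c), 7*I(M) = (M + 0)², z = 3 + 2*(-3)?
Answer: -152448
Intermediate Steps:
z = -3 (z = 3 - 6 = -3)
I(M) = M²/7 (I(M) = (M + 0)²/7 = M²/7)
W(c) = c²/7
m(n, g) = 12 - 4*g (m(n, g) = (g - 3)*(-3 - 1) = (-3 + g)*(-4) = 12 - 4*g)
(m(5, -1)*42)*(-236 + W(-8)) = ((12 - 4*(-1))*42)*(-236 + (⅐)*(-8)²) = ((12 + 4)*42)*(-236 + (⅐)*64) = (16*42)*(-236 + 64/7) = 672*(-1588/7) = -152448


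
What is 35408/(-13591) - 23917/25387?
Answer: -1223958843/345034717 ≈ -3.5473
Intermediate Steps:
35408/(-13591) - 23917/25387 = 35408*(-1/13591) - 23917*1/25387 = -35408/13591 - 23917/25387 = -1223958843/345034717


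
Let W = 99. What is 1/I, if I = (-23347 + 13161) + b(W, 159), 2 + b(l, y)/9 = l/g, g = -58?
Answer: -58/592723 ≈ -9.7853e-5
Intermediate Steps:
b(l, y) = -18 - 9*l/58 (b(l, y) = -18 + 9*(l/(-58)) = -18 + 9*(l*(-1/58)) = -18 + 9*(-l/58) = -18 - 9*l/58)
I = -592723/58 (I = (-23347 + 13161) + (-18 - 9/58*99) = -10186 + (-18 - 891/58) = -10186 - 1935/58 = -592723/58 ≈ -10219.)
1/I = 1/(-592723/58) = -58/592723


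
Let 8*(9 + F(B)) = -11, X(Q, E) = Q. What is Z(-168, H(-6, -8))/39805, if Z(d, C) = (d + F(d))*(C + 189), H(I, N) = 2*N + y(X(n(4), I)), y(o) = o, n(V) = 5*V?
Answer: -275411/318440 ≈ -0.86488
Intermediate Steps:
F(B) = -83/8 (F(B) = -9 + (⅛)*(-11) = -9 - 11/8 = -83/8)
H(I, N) = 20 + 2*N (H(I, N) = 2*N + 5*4 = 2*N + 20 = 20 + 2*N)
Z(d, C) = (189 + C)*(-83/8 + d) (Z(d, C) = (d - 83/8)*(C + 189) = (-83/8 + d)*(189 + C) = (189 + C)*(-83/8 + d))
Z(-168, H(-6, -8))/39805 = (-15687/8 + 189*(-168) - 83*(20 + 2*(-8))/8 + (20 + 2*(-8))*(-168))/39805 = (-15687/8 - 31752 - 83*(20 - 16)/8 + (20 - 16)*(-168))*(1/39805) = (-15687/8 - 31752 - 83/8*4 + 4*(-168))*(1/39805) = (-15687/8 - 31752 - 83/2 - 672)*(1/39805) = -275411/8*1/39805 = -275411/318440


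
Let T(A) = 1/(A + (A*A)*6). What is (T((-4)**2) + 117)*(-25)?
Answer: -4539625/1552 ≈ -2925.0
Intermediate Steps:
T(A) = 1/(A + 6*A**2) (T(A) = 1/(A + A**2*6) = 1/(A + 6*A**2))
(T((-4)**2) + 117)*(-25) = (1/(((-4)**2)*(1 + 6*(-4)**2)) + 117)*(-25) = (1/(16*(1 + 6*16)) + 117)*(-25) = (1/(16*(1 + 96)) + 117)*(-25) = ((1/16)/97 + 117)*(-25) = ((1/16)*(1/97) + 117)*(-25) = (1/1552 + 117)*(-25) = (181585/1552)*(-25) = -4539625/1552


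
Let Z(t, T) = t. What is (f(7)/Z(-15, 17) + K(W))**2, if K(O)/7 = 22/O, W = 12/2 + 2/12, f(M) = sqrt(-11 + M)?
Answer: 192094124/308025 - 1232*I/185 ≈ 623.63 - 6.6595*I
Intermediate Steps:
W = 37/6 (W = 12*(1/2) + 2*(1/12) = 6 + 1/6 = 37/6 ≈ 6.1667)
K(O) = 154/O (K(O) = 7*(22/O) = 154/O)
(f(7)/Z(-15, 17) + K(W))**2 = (sqrt(-11 + 7)/(-15) + 154/(37/6))**2 = (sqrt(-4)*(-1/15) + 154*(6/37))**2 = ((2*I)*(-1/15) + 924/37)**2 = (-2*I/15 + 924/37)**2 = (924/37 - 2*I/15)**2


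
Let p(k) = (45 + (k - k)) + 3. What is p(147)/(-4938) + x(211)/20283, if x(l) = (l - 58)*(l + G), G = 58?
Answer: 11236649/5564303 ≈ 2.0194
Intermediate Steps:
p(k) = 48 (p(k) = (45 + 0) + 3 = 45 + 3 = 48)
x(l) = (-58 + l)*(58 + l) (x(l) = (l - 58)*(l + 58) = (-58 + l)*(58 + l))
p(147)/(-4938) + x(211)/20283 = 48/(-4938) + (-3364 + 211²)/20283 = 48*(-1/4938) + (-3364 + 44521)*(1/20283) = -8/823 + 41157*(1/20283) = -8/823 + 13719/6761 = 11236649/5564303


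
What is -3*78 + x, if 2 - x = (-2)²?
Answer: -236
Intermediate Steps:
x = -2 (x = 2 - 1*(-2)² = 2 - 1*4 = 2 - 4 = -2)
-3*78 + x = -3*78 - 2 = -234 - 2 = -236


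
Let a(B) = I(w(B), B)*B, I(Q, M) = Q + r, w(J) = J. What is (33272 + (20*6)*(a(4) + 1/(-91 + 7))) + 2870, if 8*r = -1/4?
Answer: 266319/7 ≈ 38046.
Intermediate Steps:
r = -1/32 (r = (-1/4)/8 = (-1*¼)/8 = (⅛)*(-¼) = -1/32 ≈ -0.031250)
I(Q, M) = -1/32 + Q (I(Q, M) = Q - 1/32 = -1/32 + Q)
a(B) = B*(-1/32 + B) (a(B) = (-1/32 + B)*B = B*(-1/32 + B))
(33272 + (20*6)*(a(4) + 1/(-91 + 7))) + 2870 = (33272 + (20*6)*(4*(-1/32 + 4) + 1/(-91 + 7))) + 2870 = (33272 + 120*(4*(127/32) + 1/(-84))) + 2870 = (33272 + 120*(127/8 - 1/84)) + 2870 = (33272 + 120*(2665/168)) + 2870 = (33272 + 13325/7) + 2870 = 246229/7 + 2870 = 266319/7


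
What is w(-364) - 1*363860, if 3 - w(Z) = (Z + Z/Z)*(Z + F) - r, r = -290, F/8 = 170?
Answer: -2599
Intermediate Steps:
F = 1360 (F = 8*170 = 1360)
w(Z) = -287 - (1 + Z)*(1360 + Z) (w(Z) = 3 - ((Z + Z/Z)*(Z + 1360) - 1*(-290)) = 3 - ((Z + 1)*(1360 + Z) + 290) = 3 - ((1 + Z)*(1360 + Z) + 290) = 3 - (290 + (1 + Z)*(1360 + Z)) = 3 + (-290 - (1 + Z)*(1360 + Z)) = -287 - (1 + Z)*(1360 + Z))
w(-364) - 1*363860 = (-1647 - 1*(-364)² - 1361*(-364)) - 1*363860 = (-1647 - 1*132496 + 495404) - 363860 = (-1647 - 132496 + 495404) - 363860 = 361261 - 363860 = -2599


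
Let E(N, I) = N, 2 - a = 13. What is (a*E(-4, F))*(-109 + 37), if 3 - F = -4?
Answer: -3168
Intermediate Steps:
a = -11 (a = 2 - 1*13 = 2 - 13 = -11)
F = 7 (F = 3 - 1*(-4) = 3 + 4 = 7)
(a*E(-4, F))*(-109 + 37) = (-11*(-4))*(-109 + 37) = 44*(-72) = -3168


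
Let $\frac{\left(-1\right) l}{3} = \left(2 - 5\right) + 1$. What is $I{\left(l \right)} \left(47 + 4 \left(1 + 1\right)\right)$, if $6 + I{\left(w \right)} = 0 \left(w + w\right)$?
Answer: $-330$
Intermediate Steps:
$l = 6$ ($l = - 3 \left(\left(2 - 5\right) + 1\right) = - 3 \left(-3 + 1\right) = \left(-3\right) \left(-2\right) = 6$)
$I{\left(w \right)} = -6$ ($I{\left(w \right)} = -6 + 0 \left(w + w\right) = -6 + 0 \cdot 2 w = -6 + 0 = -6$)
$I{\left(l \right)} \left(47 + 4 \left(1 + 1\right)\right) = - 6 \left(47 + 4 \left(1 + 1\right)\right) = - 6 \left(47 + 4 \cdot 2\right) = - 6 \left(47 + 8\right) = \left(-6\right) 55 = -330$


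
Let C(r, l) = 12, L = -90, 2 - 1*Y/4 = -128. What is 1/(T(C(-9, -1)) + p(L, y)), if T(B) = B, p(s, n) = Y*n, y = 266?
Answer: 1/138332 ≈ 7.2290e-6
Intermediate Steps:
Y = 520 (Y = 8 - 4*(-128) = 8 + 512 = 520)
p(s, n) = 520*n
1/(T(C(-9, -1)) + p(L, y)) = 1/(12 + 520*266) = 1/(12 + 138320) = 1/138332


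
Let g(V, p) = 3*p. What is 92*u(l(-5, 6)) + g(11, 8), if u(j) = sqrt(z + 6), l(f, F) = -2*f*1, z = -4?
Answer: 24 + 92*sqrt(2) ≈ 154.11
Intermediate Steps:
l(f, F) = -2*f
u(j) = sqrt(2) (u(j) = sqrt(-4 + 6) = sqrt(2))
92*u(l(-5, 6)) + g(11, 8) = 92*sqrt(2) + 3*8 = 92*sqrt(2) + 24 = 24 + 92*sqrt(2)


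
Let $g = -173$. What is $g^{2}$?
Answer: $29929$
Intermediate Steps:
$g^{2} = \left(-173\right)^{2} = 29929$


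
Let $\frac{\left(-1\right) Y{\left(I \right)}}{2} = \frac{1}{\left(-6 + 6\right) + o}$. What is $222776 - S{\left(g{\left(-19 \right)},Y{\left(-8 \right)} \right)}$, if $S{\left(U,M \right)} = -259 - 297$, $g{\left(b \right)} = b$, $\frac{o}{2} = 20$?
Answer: $223332$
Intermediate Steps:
$o = 40$ ($o = 2 \cdot 20 = 40$)
$Y{\left(I \right)} = - \frac{1}{20}$ ($Y{\left(I \right)} = - \frac{2}{\left(-6 + 6\right) + 40} = - \frac{2}{0 + 40} = - \frac{2}{40} = \left(-2\right) \frac{1}{40} = - \frac{1}{20}$)
$S{\left(U,M \right)} = -556$
$222776 - S{\left(g{\left(-19 \right)},Y{\left(-8 \right)} \right)} = 222776 - -556 = 222776 + 556 = 223332$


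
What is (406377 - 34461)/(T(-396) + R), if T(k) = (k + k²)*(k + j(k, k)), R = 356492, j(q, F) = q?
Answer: -92979/30882037 ≈ -0.0030108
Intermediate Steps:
T(k) = 2*k*(k + k²) (T(k) = (k + k²)*(k + k) = (k + k²)*(2*k) = 2*k*(k + k²))
(406377 - 34461)/(T(-396) + R) = (406377 - 34461)/(2*(-396)²*(1 - 396) + 356492) = 371916/(2*156816*(-395) + 356492) = 371916/(-123884640 + 356492) = 371916/(-123528148) = 371916*(-1/123528148) = -92979/30882037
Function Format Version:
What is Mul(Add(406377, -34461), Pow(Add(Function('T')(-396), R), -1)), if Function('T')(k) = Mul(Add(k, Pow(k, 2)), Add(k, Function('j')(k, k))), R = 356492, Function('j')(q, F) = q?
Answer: Rational(-92979, 30882037) ≈ -0.0030108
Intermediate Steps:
Function('T')(k) = Mul(2, k, Add(k, Pow(k, 2))) (Function('T')(k) = Mul(Add(k, Pow(k, 2)), Add(k, k)) = Mul(Add(k, Pow(k, 2)), Mul(2, k)) = Mul(2, k, Add(k, Pow(k, 2))))
Mul(Add(406377, -34461), Pow(Add(Function('T')(-396), R), -1)) = Mul(Add(406377, -34461), Pow(Add(Mul(2, Pow(-396, 2), Add(1, -396)), 356492), -1)) = Mul(371916, Pow(Add(Mul(2, 156816, -395), 356492), -1)) = Mul(371916, Pow(Add(-123884640, 356492), -1)) = Mul(371916, Pow(-123528148, -1)) = Mul(371916, Rational(-1, 123528148)) = Rational(-92979, 30882037)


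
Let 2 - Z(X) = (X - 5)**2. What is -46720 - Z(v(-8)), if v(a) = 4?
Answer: -46721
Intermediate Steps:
Z(X) = 2 - (-5 + X)**2 (Z(X) = 2 - (X - 5)**2 = 2 - (-5 + X)**2)
-46720 - Z(v(-8)) = -46720 - (2 - (-5 + 4)**2) = -46720 - (2 - 1*(-1)**2) = -46720 - (2 - 1*1) = -46720 - (2 - 1) = -46720 - 1*1 = -46720 - 1 = -46721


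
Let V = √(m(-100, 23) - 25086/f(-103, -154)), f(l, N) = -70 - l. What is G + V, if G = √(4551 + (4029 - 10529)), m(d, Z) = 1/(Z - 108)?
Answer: I*(√1949 + 71*√131835/935) ≈ 71.719*I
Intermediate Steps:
m(d, Z) = 1/(-108 + Z)
G = I*√1949 (G = √(4551 - 6500) = √(-1949) = I*√1949 ≈ 44.147*I)
V = 71*I*√131835/935 (V = √(1/(-108 + 23) - 25086/(-70 - 1*(-103))) = √(1/(-85) - 25086/(-70 + 103)) = √(-1/85 - 25086/33) = √(-1/85 - 25086*1/33) = √(-1/85 - 8362/11) = √(-710781/935) = 71*I*√131835/935 ≈ 27.572*I)
G + V = I*√1949 + 71*I*√131835/935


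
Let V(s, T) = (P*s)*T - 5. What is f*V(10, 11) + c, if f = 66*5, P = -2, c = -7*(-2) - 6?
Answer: -74242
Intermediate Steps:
c = 8 (c = 14 - 6 = 8)
V(s, T) = -5 - 2*T*s (V(s, T) = (-2*s)*T - 5 = -2*T*s - 5 = -5 - 2*T*s)
f = 330
f*V(10, 11) + c = 330*(-5 - 2*11*10) + 8 = 330*(-5 - 220) + 8 = 330*(-225) + 8 = -74250 + 8 = -74242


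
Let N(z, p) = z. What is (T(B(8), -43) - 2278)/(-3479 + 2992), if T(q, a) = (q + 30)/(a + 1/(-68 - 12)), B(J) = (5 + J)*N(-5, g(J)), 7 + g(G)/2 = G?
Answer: 7835798/1675767 ≈ 4.6759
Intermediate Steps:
g(G) = -14 + 2*G
B(J) = -25 - 5*J (B(J) = (5 + J)*(-5) = -25 - 5*J)
T(q, a) = (30 + q)/(-1/80 + a) (T(q, a) = (30 + q)/(a + 1/(-80)) = (30 + q)/(a - 1/80) = (30 + q)/(-1/80 + a))
(T(B(8), -43) - 2278)/(-3479 + 2992) = (80*(30 + (-25 - 5*8))/(-1 + 80*(-43)) - 2278)/(-3479 + 2992) = (80*(30 + (-25 - 40))/(-1 - 3440) - 2278)/(-487) = (80*(30 - 65)/(-3441) - 2278)*(-1/487) = (80*(-1/3441)*(-35) - 2278)*(-1/487) = (2800/3441 - 2278)*(-1/487) = -7835798/3441*(-1/487) = 7835798/1675767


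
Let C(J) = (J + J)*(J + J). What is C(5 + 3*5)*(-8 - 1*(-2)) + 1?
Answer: -9599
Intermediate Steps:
C(J) = 4*J² (C(J) = (2*J)*(2*J) = 4*J²)
C(5 + 3*5)*(-8 - 1*(-2)) + 1 = (4*(5 + 3*5)²)*(-8 - 1*(-2)) + 1 = (4*(5 + 15)²)*(-8 + 2) + 1 = (4*20²)*(-6) + 1 = (4*400)*(-6) + 1 = 1600*(-6) + 1 = -9600 + 1 = -9599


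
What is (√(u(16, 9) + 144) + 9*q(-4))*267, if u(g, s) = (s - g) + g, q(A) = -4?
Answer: -9612 + 801*√17 ≈ -6309.4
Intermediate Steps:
u(g, s) = s
(√(u(16, 9) + 144) + 9*q(-4))*267 = (√(9 + 144) + 9*(-4))*267 = (√153 - 36)*267 = (3*√17 - 36)*267 = (-36 + 3*√17)*267 = -9612 + 801*√17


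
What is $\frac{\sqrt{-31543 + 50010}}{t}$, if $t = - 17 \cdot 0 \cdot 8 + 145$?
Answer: $\frac{\sqrt{18467}}{145} \approx 0.9372$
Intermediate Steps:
$t = 145$ ($t = \left(-17\right) 0 + 145 = 0 + 145 = 145$)
$\frac{\sqrt{-31543 + 50010}}{t} = \frac{\sqrt{-31543 + 50010}}{145} = \sqrt{18467} \cdot \frac{1}{145} = \frac{\sqrt{18467}}{145}$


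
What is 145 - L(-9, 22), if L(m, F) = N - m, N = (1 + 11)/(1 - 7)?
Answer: 138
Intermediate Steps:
N = -2 (N = 12/(-6) = 12*(-⅙) = -2)
L(m, F) = -2 - m
145 - L(-9, 22) = 145 - (-2 - 1*(-9)) = 145 - (-2 + 9) = 145 - 1*7 = 145 - 7 = 138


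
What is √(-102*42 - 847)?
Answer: I*√5131 ≈ 71.631*I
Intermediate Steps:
√(-102*42 - 847) = √(-4284 - 847) = √(-5131) = I*√5131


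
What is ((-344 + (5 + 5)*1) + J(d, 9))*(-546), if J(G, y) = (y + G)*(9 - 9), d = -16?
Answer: 182364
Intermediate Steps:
J(G, y) = 0 (J(G, y) = (G + y)*0 = 0)
((-344 + (5 + 5)*1) + J(d, 9))*(-546) = ((-344 + (5 + 5)*1) + 0)*(-546) = ((-344 + 10*1) + 0)*(-546) = ((-344 + 10) + 0)*(-546) = (-334 + 0)*(-546) = -334*(-546) = 182364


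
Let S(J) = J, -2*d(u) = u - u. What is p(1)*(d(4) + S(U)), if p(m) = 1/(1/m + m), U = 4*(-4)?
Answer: -8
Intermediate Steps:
U = -16
d(u) = 0 (d(u) = -(u - u)/2 = -1/2*0 = 0)
p(m) = 1/(m + 1/m)
p(1)*(d(4) + S(U)) = (1/(1 + 1**2))*(0 - 16) = (1/(1 + 1))*(-16) = (1/2)*(-16) = -8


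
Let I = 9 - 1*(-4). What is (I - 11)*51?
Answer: 102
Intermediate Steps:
I = 13 (I = 9 + 4 = 13)
(I - 11)*51 = (13 - 11)*51 = 2*51 = 102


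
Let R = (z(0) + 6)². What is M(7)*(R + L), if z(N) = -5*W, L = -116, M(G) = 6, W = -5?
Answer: 5070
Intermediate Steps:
z(N) = 25 (z(N) = -5*(-5) = 25)
R = 961 (R = (25 + 6)² = 31² = 961)
M(7)*(R + L) = 6*(961 - 116) = 6*845 = 5070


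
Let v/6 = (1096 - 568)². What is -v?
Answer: -1672704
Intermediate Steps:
v = 1672704 (v = 6*(1096 - 568)² = 6*528² = 6*278784 = 1672704)
-v = -1*1672704 = -1672704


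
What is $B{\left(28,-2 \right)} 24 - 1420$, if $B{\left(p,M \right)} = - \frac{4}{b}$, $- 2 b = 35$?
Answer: $- \frac{49508}{35} \approx -1414.5$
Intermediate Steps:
$b = - \frac{35}{2}$ ($b = \left(- \frac{1}{2}\right) 35 = - \frac{35}{2} \approx -17.5$)
$B{\left(p,M \right)} = \frac{8}{35}$ ($B{\left(p,M \right)} = - \frac{4}{- \frac{35}{2}} = \left(-4\right) \left(- \frac{2}{35}\right) = \frac{8}{35}$)
$B{\left(28,-2 \right)} 24 - 1420 = \frac{8}{35} \cdot 24 - 1420 = \frac{192}{35} - 1420 = - \frac{49508}{35}$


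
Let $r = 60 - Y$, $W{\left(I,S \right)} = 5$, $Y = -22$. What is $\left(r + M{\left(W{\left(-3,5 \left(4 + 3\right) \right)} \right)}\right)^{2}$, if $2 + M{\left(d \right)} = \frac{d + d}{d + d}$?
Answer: $6561$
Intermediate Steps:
$r = 82$ ($r = 60 - -22 = 60 + 22 = 82$)
$M{\left(d \right)} = -1$ ($M{\left(d \right)} = -2 + \frac{d + d}{d + d} = -2 + \frac{2 d}{2 d} = -2 + 2 d \frac{1}{2 d} = -2 + 1 = -1$)
$\left(r + M{\left(W{\left(-3,5 \left(4 + 3\right) \right)} \right)}\right)^{2} = \left(82 - 1\right)^{2} = 81^{2} = 6561$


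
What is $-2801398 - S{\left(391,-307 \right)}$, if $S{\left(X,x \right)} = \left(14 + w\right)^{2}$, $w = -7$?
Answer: $-2801447$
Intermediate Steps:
$S{\left(X,x \right)} = 49$ ($S{\left(X,x \right)} = \left(14 - 7\right)^{2} = 7^{2} = 49$)
$-2801398 - S{\left(391,-307 \right)} = -2801398 - 49 = -2801447$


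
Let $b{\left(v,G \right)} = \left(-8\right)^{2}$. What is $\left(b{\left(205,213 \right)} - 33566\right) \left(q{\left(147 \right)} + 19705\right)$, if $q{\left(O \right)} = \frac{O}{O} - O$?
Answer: $-655265618$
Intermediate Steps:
$b{\left(v,G \right)} = 64$
$q{\left(O \right)} = 1 - O$
$\left(b{\left(205,213 \right)} - 33566\right) \left(q{\left(147 \right)} + 19705\right) = \left(64 - 33566\right) \left(\left(1 - 147\right) + 19705\right) = - 33502 \left(\left(1 - 147\right) + 19705\right) = - 33502 \left(-146 + 19705\right) = \left(-33502\right) 19559 = -655265618$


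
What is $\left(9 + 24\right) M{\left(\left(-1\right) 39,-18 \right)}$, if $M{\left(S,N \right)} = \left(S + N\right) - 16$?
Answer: $-2409$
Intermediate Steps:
$M{\left(S,N \right)} = -16 + N + S$ ($M{\left(S,N \right)} = \left(N + S\right) - 16 = -16 + N + S$)
$\left(9 + 24\right) M{\left(\left(-1\right) 39,-18 \right)} = \left(9 + 24\right) \left(-16 - 18 - 39\right) = 33 \left(-16 - 18 - 39\right) = 33 \left(-73\right) = -2409$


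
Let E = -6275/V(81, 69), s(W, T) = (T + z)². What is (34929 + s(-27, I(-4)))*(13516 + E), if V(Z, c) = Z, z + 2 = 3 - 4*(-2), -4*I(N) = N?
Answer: 38129802109/81 ≈ 4.7074e+8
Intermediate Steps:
I(N) = -N/4
z = 9 (z = -2 + (3 - 4*(-2)) = -2 + (3 + 8) = -2 + 11 = 9)
s(W, T) = (9 + T)² (s(W, T) = (T + 9)² = (9 + T)²)
E = -6275/81 ≈ -77.469
(34929 + s(-27, I(-4)))*(13516 + E) = (34929 + (9 - ¼*(-4))²)*(13516 - 6275/81) = (34929 + (9 + 1)²)*(1088521/81) = (34929 + 10²)*(1088521/81) = (34929 + 100)*(1088521/81) = 35029*(1088521/81) = 38129802109/81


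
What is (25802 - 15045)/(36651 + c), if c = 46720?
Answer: 10757/83371 ≈ 0.12903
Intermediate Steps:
(25802 - 15045)/(36651 + c) = (25802 - 15045)/(36651 + 46720) = 10757/83371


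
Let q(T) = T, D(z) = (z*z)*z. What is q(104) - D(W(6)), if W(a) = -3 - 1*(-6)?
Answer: 77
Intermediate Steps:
W(a) = 3 (W(a) = -3 + 6 = 3)
D(z) = z³ (D(z) = z²*z = z³)
q(104) - D(W(6)) = 104 - 1*3³ = 104 - 1*27 = 104 - 27 = 77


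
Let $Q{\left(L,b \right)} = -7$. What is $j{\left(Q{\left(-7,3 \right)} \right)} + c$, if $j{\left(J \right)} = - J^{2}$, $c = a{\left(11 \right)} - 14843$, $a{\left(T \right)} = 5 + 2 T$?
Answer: $-14865$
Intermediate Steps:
$c = -14816$ ($c = \left(5 + 2 \cdot 11\right) - 14843 = \left(5 + 22\right) - 14843 = 27 - 14843 = -14816$)
$j{\left(Q{\left(-7,3 \right)} \right)} + c = - \left(-7\right)^{2} - 14816 = \left(-1\right) 49 - 14816 = -49 - 14816 = -14865$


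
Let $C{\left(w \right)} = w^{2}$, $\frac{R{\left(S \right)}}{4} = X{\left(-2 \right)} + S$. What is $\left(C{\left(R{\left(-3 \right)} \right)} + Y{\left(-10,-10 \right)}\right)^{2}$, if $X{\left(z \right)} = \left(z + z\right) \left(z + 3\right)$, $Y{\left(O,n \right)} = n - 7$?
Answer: $588289$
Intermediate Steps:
$Y{\left(O,n \right)} = -7 + n$
$X{\left(z \right)} = 2 z \left(3 + z\right)$
$R{\left(S \right)} = -16 + 4 S$ ($R{\left(S \right)} = 4 \left(2 \left(-2\right) \left(3 - 2\right) + S\right) = 4 \left(2 \left(-2\right) 1 + S\right) = 4 \left(-4 + S\right) = -16 + 4 S$)
$\left(C{\left(R{\left(-3 \right)} \right)} + Y{\left(-10,-10 \right)}\right)^{2} = \left(\left(-16 + 4 \left(-3\right)\right)^{2} - 17\right)^{2} = \left(\left(-16 - 12\right)^{2} - 17\right)^{2} = \left(\left(-28\right)^{2} - 17\right)^{2} = \left(784 - 17\right)^{2} = 767^{2} = 588289$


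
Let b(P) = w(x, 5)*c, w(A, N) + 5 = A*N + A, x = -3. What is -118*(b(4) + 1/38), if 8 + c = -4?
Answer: -618851/19 ≈ -32571.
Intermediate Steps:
w(A, N) = -5 + A + A*N (w(A, N) = -5 + (A*N + A) = -5 + (A + A*N) = -5 + A + A*N)
c = -12 (c = -8 - 4 = -12)
b(P) = 276 (b(P) = (-5 - 3 - 3*5)*(-12) = (-5 - 3 - 15)*(-12) = -23*(-12) = 276)
-118*(b(4) + 1/38) = -118*(276 + 1/38) = -118*10489/38 = -618851/19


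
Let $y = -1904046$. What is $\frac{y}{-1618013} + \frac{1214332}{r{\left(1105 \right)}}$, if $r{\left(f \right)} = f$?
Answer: $\frac{1966908933146}{1787904365} \approx 1100.1$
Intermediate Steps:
$\frac{y}{-1618013} + \frac{1214332}{r{\left(1105 \right)}} = - \frac{1904046}{-1618013} + \frac{1214332}{1105} = \left(-1904046\right) \left(- \frac{1}{1618013}\right) + 1214332 \cdot \frac{1}{1105} = \frac{1904046}{1618013} + \frac{1214332}{1105} = \frac{1966908933146}{1787904365}$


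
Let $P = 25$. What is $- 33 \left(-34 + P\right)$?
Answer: $297$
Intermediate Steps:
$- 33 \left(-34 + P\right) = - 33 \left(-34 + 25\right) = \left(-33\right) \left(-9\right) = 297$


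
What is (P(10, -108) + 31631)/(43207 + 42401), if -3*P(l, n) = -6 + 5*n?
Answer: 1097/2952 ≈ 0.37161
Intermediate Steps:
P(l, n) = 2 - 5*n/3 (P(l, n) = -(-6 + 5*n)/3 = 2 - 5*n/3)
(P(10, -108) + 31631)/(43207 + 42401) = ((2 - 5/3*(-108)) + 31631)/(43207 + 42401) = ((2 + 180) + 31631)/85608 = (182 + 31631)*(1/85608) = 31813*(1/85608) = 1097/2952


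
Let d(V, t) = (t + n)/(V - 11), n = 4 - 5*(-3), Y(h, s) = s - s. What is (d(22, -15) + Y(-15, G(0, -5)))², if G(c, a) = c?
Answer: 16/121 ≈ 0.13223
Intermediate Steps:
Y(h, s) = 0
n = 19 (n = 4 + 15 = 19)
d(V, t) = (19 + t)/(-11 + V) (d(V, t) = (t + 19)/(V - 11) = (19 + t)/(-11 + V))
(d(22, -15) + Y(-15, G(0, -5)))² = ((19 - 15)/(-11 + 22) + 0)² = (4/11 + 0)² = (4/11)² = 16/121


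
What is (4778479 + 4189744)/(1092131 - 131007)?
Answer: 8968223/961124 ≈ 9.3310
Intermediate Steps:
(4778479 + 4189744)/(1092131 - 131007) = 8968223/961124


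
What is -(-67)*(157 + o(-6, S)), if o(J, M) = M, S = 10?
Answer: 11189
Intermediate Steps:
-(-67)*(157 + o(-6, S)) = -(-67)*(157 + 10) = -(-67)*167 = -1*(-11189) = 11189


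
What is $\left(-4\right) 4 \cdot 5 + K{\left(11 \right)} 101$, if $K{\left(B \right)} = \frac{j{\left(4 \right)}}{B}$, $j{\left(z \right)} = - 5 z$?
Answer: $- \frac{2900}{11} \approx -263.64$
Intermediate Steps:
$K{\left(B \right)} = - \frac{20}{B}$ ($K{\left(B \right)} = \frac{\left(-5\right) 4}{B} = - \frac{20}{B}$)
$\left(-4\right) 4 \cdot 5 + K{\left(11 \right)} 101 = \left(-4\right) 4 \cdot 5 + - \frac{20}{11} \cdot 101 = \left(-16\right) 5 + \left(-20\right) \frac{1}{11} \cdot 101 = -80 - \frac{2020}{11} = - \frac{2900}{11}$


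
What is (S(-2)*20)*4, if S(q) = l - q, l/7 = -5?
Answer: -2640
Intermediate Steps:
l = -35 (l = 7*(-5) = -35)
S(q) = -35 - q
(S(-2)*20)*4 = ((-35 - 1*(-2))*20)*4 = ((-35 + 2)*20)*4 = -33*20*4 = -660*4 = -2640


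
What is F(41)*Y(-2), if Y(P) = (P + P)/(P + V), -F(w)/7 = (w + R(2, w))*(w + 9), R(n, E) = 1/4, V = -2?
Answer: -28875/2 ≈ -14438.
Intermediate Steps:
R(n, E) = 1/4
F(w) = -7*(9 + w)*(1/4 + w) (F(w) = -7*(w + 1/4)*(w + 9) = -7*(1/4 + w)*(9 + w) = -7*(9 + w)*(1/4 + w))
Y(P) = 2*P/(-2 + P) (Y(P) = (P + P)/(P - 2) = (2*P)/(-2 + P) = 2*P/(-2 + P))
F(41)*Y(-2) = (-63/4 - 7*41**2 - 259/4*41)*(2*(-2)/(-2 - 2)) = (-63/4 - 7*1681 - 10619/4)*(2*(-2)/(-4)) = (-63/4 - 11767 - 10619/4)*(2*(-2)*(-1/4)) = -28875/2*1 = -28875/2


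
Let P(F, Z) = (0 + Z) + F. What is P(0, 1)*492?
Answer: 492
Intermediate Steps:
P(F, Z) = F + Z (P(F, Z) = Z + F = F + Z)
P(0, 1)*492 = (0 + 1)*492 = 1*492 = 492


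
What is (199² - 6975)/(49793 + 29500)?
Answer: 32626/79293 ≈ 0.41146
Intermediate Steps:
(199² - 6975)/(49793 + 29500) = (39601 - 6975)/79293 = 32626*(1/79293) = 32626/79293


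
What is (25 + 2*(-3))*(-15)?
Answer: -285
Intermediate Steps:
(25 + 2*(-3))*(-15) = (25 - 6)*(-15) = 19*(-15) = -285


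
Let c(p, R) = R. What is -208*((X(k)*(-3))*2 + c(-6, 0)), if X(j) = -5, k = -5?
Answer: -6240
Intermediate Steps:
-208*((X(k)*(-3))*2 + c(-6, 0)) = -208*(-5*(-3)*2 + 0) = -208*(15*2 + 0) = -208*(30 + 0) = -208*30 = -6240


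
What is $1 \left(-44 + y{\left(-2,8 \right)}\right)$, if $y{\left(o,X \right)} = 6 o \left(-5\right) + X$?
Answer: $24$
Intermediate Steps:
$y{\left(o,X \right)} = X - 30 o$ ($y{\left(o,X \right)} = 6 \left(- 5 o\right) + X = - 30 o + X = X - 30 o$)
$1 \left(-44 + y{\left(-2,8 \right)}\right) = 1 \left(-44 + \left(8 - -60\right)\right) = 1 \left(-44 + \left(8 + 60\right)\right) = 1 \left(-44 + 68\right) = 1 \cdot 24 = 24$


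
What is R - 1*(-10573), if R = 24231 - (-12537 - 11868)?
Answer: 59209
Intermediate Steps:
R = 48636 (R = 24231 - 1*(-24405) = 24231 + 24405 = 48636)
R - 1*(-10573) = 48636 - 1*(-10573) = 48636 + 10573 = 59209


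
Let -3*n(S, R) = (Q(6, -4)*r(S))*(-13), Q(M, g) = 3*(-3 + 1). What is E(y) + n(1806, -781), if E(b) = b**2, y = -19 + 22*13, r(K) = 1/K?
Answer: 64373954/903 ≈ 71289.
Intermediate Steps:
Q(M, g) = -6 (Q(M, g) = 3*(-2) = -6)
n(S, R) = -26/S (n(S, R) = -(-6/S)*(-13)/3 = -26/S)
y = 267 (y = -19 + 286 = 267)
E(y) + n(1806, -781) = 267**2 - 26/1806 = 71289 - 26*1/1806 = 71289 - 13/903 = 64373954/903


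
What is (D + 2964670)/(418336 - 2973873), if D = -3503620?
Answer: 538950/2555537 ≈ 0.21090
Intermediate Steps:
(D + 2964670)/(418336 - 2973873) = (-3503620 + 2964670)/(418336 - 2973873) = -538950/(-2555537) = -538950*(-1/2555537) = 538950/2555537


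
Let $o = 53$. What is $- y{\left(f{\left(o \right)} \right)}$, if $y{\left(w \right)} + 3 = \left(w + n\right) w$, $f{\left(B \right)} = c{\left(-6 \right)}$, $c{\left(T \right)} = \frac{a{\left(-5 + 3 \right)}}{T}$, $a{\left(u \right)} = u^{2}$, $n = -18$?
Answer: $- \frac{85}{9} \approx -9.4444$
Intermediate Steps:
$c{\left(T \right)} = \frac{4}{T}$ ($c{\left(T \right)} = \frac{\left(-5 + 3\right)^{2}}{T} = \frac{\left(-2\right)^{2}}{T} = \frac{4}{T}$)
$f{\left(B \right)} = - \frac{2}{3}$ ($f{\left(B \right)} = \frac{4}{-6} = 4 \left(- \frac{1}{6}\right) = - \frac{2}{3}$)
$y{\left(w \right)} = -3 + w \left(-18 + w\right)$ ($y{\left(w \right)} = -3 + \left(w - 18\right) w = -3 + \left(-18 + w\right) w = -3 + w \left(-18 + w\right)$)
$- y{\left(f{\left(o \right)} \right)} = - (-3 + \left(- \frac{2}{3}\right)^{2} - -12) = - (-3 + \frac{4}{9} + 12) = \left(-1\right) \frac{85}{9} = - \frac{85}{9}$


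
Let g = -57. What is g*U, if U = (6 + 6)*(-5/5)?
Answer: 684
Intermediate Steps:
U = -12 (U = 12*(-5*⅕) = 12*(-1) = -12)
g*U = -57*(-12) = 684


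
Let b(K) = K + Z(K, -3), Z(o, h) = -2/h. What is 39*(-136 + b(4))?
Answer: -5122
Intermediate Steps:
b(K) = ⅔ + K (b(K) = K - 2/(-3) = K - 2*(-⅓) = K + ⅔ = ⅔ + K)
39*(-136 + b(4)) = 39*(-136 + (⅔ + 4)) = 39*(-136 + 14/3) = 39*(-394/3) = -5122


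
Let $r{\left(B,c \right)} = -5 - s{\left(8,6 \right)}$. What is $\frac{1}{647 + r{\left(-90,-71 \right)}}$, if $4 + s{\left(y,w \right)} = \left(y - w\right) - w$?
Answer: $\frac{1}{650} \approx 0.0015385$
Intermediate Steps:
$s{\left(y,w \right)} = -4 + y - 2 w$ ($s{\left(y,w \right)} = -4 - \left(- y + 2 w\right) = -4 + y - 2 w$)
$r{\left(B,c \right)} = 3$ ($r{\left(B,c \right)} = -5 - \left(-4 + 8 - 12\right) = -5 - -8 = -5 + 8 = 3$)
$\frac{1}{647 + r{\left(-90,-71 \right)}} = \frac{1}{647 + 3} = \frac{1}{650}$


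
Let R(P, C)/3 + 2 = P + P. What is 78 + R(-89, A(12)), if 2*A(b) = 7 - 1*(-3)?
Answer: -462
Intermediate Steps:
A(b) = 5 (A(b) = (7 - 1*(-3))/2 = (7 + 3)/2 = (½)*10 = 5)
R(P, C) = -6 + 6*P (R(P, C) = -6 + 3*(P + P) = -6 + 3*(2*P) = -6 + 6*P)
78 + R(-89, A(12)) = 78 + (-6 + 6*(-89)) = 78 + (-6 - 534) = 78 - 540 = -462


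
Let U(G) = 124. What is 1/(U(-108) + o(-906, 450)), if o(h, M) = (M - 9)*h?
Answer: -1/399422 ≈ -2.5036e-6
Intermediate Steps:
o(h, M) = h*(-9 + M) (o(h, M) = (-9 + M)*h = h*(-9 + M))
1/(U(-108) + o(-906, 450)) = 1/(124 - 906*(-9 + 450)) = 1/(124 - 906*441) = 1/(124 - 399546) = 1/(-399422) = -1/399422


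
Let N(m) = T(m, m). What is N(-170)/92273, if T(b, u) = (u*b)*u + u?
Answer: -4913170/92273 ≈ -53.246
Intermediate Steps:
T(b, u) = u + b*u**2 (T(b, u) = (b*u)*u + u = b*u**2 + u = u + b*u**2)
N(m) = m*(1 + m**2) (N(m) = m*(1 + m*m) = m*(1 + m**2))
N(-170)/92273 = (-170 + (-170)**3)/92273 = (-170 - 4913000)*(1/92273) = -4913170*1/92273 = -4913170/92273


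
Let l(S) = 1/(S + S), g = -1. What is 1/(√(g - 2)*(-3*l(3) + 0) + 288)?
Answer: 384/110593 + 2*I*√3/331779 ≈ 0.0034722 + 1.0441e-5*I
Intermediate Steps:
l(S) = 1/(2*S)
1/(√(g - 2)*(-3*l(3) + 0) + 288) = 1/(√(-1 - 2)*(-3/(2*3) + 0) + 288) = 1/(√(-3)*(-3/(2*3) + 0) + 288) = 1/((I*√3)*(-3*⅙ + 0) + 288) = 1/((I*√3)*(-½ + 0) + 288) = 1/((I*√3)*(-½) + 288) = 1/(-I*√3/2 + 288) = 1/(288 - I*√3/2)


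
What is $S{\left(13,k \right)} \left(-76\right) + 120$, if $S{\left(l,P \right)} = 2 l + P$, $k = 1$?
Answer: $-1932$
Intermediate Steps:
$S{\left(l,P \right)} = P + 2 l$
$S{\left(13,k \right)} \left(-76\right) + 120 = \left(1 + 2 \cdot 13\right) \left(-76\right) + 120 = \left(1 + 26\right) \left(-76\right) + 120 = 27 \left(-76\right) + 120 = -2052 + 120 = -1932$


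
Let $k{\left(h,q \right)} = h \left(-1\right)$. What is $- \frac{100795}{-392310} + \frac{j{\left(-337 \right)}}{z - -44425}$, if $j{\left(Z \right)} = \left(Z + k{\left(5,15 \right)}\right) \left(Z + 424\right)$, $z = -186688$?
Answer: $\frac{192682895}{413416278} \approx 0.46607$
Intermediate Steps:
$k{\left(h,q \right)} = - h$
$j{\left(Z \right)} = \left(-5 + Z\right) \left(424 + Z\right)$ ($j{\left(Z \right)} = \left(Z - 5\right) \left(Z + 424\right) = \left(Z - 5\right) \left(424 + Z\right) = \left(-5 + Z\right) \left(424 + Z\right)$)
$- \frac{100795}{-392310} + \frac{j{\left(-337 \right)}}{z - -44425} = - \frac{100795}{-392310} + \frac{-2120 + \left(-337\right)^{2} + 419 \left(-337\right)}{-186688 - -44425} = \left(-100795\right) \left(- \frac{1}{392310}\right) + \frac{-2120 + 113569 - 141203}{-186688 + 44425} = \frac{20159}{78462} - \frac{29754}{-142263} = \frac{20159}{78462} - - \frac{1102}{5269} = \frac{20159}{78462} + \frac{1102}{5269} = \frac{192682895}{413416278}$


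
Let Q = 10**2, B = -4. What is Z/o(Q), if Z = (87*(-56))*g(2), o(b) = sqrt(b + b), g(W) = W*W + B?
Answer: 0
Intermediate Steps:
g(W) = -4 + W**2 (g(W) = W*W - 4 = W**2 - 4 = -4 + W**2)
Q = 100
o(b) = sqrt(2)*sqrt(b) (o(b) = sqrt(2*b) = sqrt(2)*sqrt(b))
Z = 0 (Z = (87*(-56))*(-4 + 2**2) = -4872*(-4 + 4) = -4872*0 = 0)
Z/o(Q) = 0/((sqrt(2)*sqrt(100))) = 0/((sqrt(2)*10)) = 0/((10*sqrt(2))) = 0*(sqrt(2)/20) = 0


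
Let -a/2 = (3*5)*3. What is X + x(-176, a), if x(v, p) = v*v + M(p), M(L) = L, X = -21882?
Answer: 9004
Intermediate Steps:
a = -90 (a = -2*3*5*3 = -30*3 = -2*45 = -90)
x(v, p) = p + v**2 (x(v, p) = v*v + p = v**2 + p = p + v**2)
X + x(-176, a) = -21882 + (-90 + (-176)**2) = -21882 + (-90 + 30976) = -21882 + 30886 = 9004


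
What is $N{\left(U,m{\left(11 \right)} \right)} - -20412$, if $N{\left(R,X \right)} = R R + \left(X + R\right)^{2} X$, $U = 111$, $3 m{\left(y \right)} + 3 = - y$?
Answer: $- \frac{540863}{27} \approx -20032.0$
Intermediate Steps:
$m{\left(y \right)} = -1 - \frac{y}{3}$ ($m{\left(y \right)} = -1 + \frac{\left(-1\right) y}{3} = -1 - \frac{y}{3}$)
$N{\left(R,X \right)} = R^{2} + X \left(R + X\right)^{2}$ ($N{\left(R,X \right)} = R^{2} + \left(R + X\right)^{2} X = R^{2} + X \left(R + X\right)^{2}$)
$N{\left(U,m{\left(11 \right)} \right)} - -20412 = \left(111^{2} + \left(-1 - \frac{11}{3}\right) \left(111 - \frac{14}{3}\right)^{2}\right) - -20412 = \left(12321 + \left(-1 - \frac{11}{3}\right) \left(111 - \frac{14}{3}\right)^{2}\right) + 20412 = \left(12321 - \frac{14 \left(111 - \frac{14}{3}\right)^{2}}{3}\right) + 20412 = \left(12321 - \frac{14 \left(\frac{319}{3}\right)^{2}}{3}\right) + 20412 = \left(12321 - \frac{1424654}{27}\right) + 20412 = - \frac{1091987}{27} + 20412 = - \frac{540863}{27}$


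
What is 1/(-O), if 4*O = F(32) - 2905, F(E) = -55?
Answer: 1/740 ≈ 0.0013514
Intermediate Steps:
O = -740 (O = (-55 - 2905)/4 = (1/4)*(-2960) = -740)
1/(-O) = 1/(-1*(-740)) = 1/740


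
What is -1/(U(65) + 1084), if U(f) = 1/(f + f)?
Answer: -130/140921 ≈ -0.00092250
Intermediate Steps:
U(f) = 1/(2*f)
-1/(U(65) + 1084) = -1/((½)/65 + 1084) = -1/((½)*(1/65) + 1084) = -1/(1/130 + 1084) = -1/140921/130 = -1*130/140921 = -130/140921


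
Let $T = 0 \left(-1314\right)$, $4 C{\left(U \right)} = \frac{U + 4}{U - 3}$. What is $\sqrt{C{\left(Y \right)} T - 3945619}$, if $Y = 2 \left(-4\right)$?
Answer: $i \sqrt{3945619} \approx 1986.4 i$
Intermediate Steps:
$Y = -8$
$C{\left(U \right)} = \frac{4 + U}{4 \left(-3 + U\right)}$ ($C{\left(U \right)} = \frac{\left(U + 4\right) \frac{1}{U - 3}}{4} = \frac{\left(4 + U\right) \frac{1}{-3 + U}}{4} = \frac{\frac{1}{-3 + U} \left(4 + U\right)}{4} = \frac{4 + U}{4 \left(-3 + U\right)}$)
$T = 0$
$\sqrt{C{\left(Y \right)} T - 3945619} = \sqrt{\frac{4 - 8}{4 \left(-3 - 8\right)} 0 - 3945619} = \sqrt{\frac{1}{4} \frac{1}{-11} \left(-4\right) 0 - 3945619} = \sqrt{\frac{1}{4} \left(- \frac{1}{11}\right) \left(-4\right) 0 - 3945619} = \sqrt{\frac{1}{11} \cdot 0 - 3945619} = \sqrt{0 - 3945619} = \sqrt{-3945619} = i \sqrt{3945619}$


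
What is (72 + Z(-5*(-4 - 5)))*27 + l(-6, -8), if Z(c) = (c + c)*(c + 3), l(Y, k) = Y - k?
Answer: 118586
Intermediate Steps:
Z(c) = 2*c*(3 + c) (Z(c) = (2*c)*(3 + c) = 2*c*(3 + c))
(72 + Z(-5*(-4 - 5)))*27 + l(-6, -8) = (72 + 2*(-5*(-4 - 5))*(3 - 5*(-4 - 5)))*27 + (-6 - 1*(-8)) = (72 + 2*(-5*(-9))*(3 - 5*(-9)))*27 + (-6 + 8) = (72 + 2*45*(3 + 45))*27 + 2 = (72 + 2*45*48)*27 + 2 = (72 + 4320)*27 + 2 = 4392*27 + 2 = 118584 + 2 = 118586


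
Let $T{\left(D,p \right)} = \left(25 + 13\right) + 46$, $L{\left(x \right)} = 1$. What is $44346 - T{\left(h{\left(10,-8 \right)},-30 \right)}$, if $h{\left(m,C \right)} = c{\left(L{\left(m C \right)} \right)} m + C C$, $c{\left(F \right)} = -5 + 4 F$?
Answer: $44262$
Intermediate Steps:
$h{\left(m,C \right)} = C^{2} - m$ ($h{\left(m,C \right)} = \left(-5 + 4 \cdot 1\right) m + C C = \left(-5 + 4\right) m + C^{2} = - m + C^{2} = C^{2} - m$)
$T{\left(D,p \right)} = 84$ ($T{\left(D,p \right)} = 38 + 46 = 84$)
$44346 - T{\left(h{\left(10,-8 \right)},-30 \right)} = 44346 - 84 = 44262$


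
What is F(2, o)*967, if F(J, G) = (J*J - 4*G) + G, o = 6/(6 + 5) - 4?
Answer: 152786/11 ≈ 13890.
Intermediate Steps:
o = -38/11 (o = 6/11 - 4 = -38/11 ≈ -3.4545)
F(J, G) = J² - 3*G (F(J, G) = (J² - 4*G) + G = J² - 3*G)
F(2, o)*967 = (2² - 3*(-38/11))*967 = (4 + 114/11)*967 = (158/11)*967 = 152786/11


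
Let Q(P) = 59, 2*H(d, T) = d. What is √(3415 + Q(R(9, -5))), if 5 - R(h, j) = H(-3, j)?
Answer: 3*√386 ≈ 58.941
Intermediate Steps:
H(d, T) = d/2
R(h, j) = 13/2 (R(h, j) = 5 - (-3)/2 = 5 - 1*(-3/2) = 5 + 3/2 = 13/2)
√(3415 + Q(R(9, -5))) = √(3415 + 59) = √3474 = 3*√386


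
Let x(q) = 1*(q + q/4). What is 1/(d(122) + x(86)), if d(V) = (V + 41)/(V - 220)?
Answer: 49/5186 ≈ 0.0094485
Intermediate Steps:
x(q) = 5*q/4 (x(q) = 1*(q + q*(¼)) = 1*(q + q/4) = 1*(5*q/4) = 5*q/4)
d(V) = (41 + V)/(-220 + V)
1/(d(122) + x(86)) = 1/((41 + 122)/(-220 + 122) + (5/4)*86) = 1/(163/(-98) + 215/2) = 1/(-1/98*163 + 215/2) = 1/(-163/98 + 215/2) = 1/(5186/49) = 49/5186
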